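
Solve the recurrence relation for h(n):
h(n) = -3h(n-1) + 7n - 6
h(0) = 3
First-order linear with linear forcing.
Homogeneous solution: h_h(n) = A·(-3)^n.
Try particular h_p(n) = pn + q. Substituting:
  pn + q = -3(p(n-1) + q) + 7n - 6.
Matching the n-coefficient: p = -3p + 7 ⇒ p = \frac{7}{4}.
Matching constants: q = 3p - 3q - 6 ⇒ q = - \frac{3}{16}.
General: h(n) = A·(-3)^n + \frac{7 n}{4} - \frac{3}{16}.
Apply h(0) = 3: A - \frac{3}{16} = 3 ⇒ A = \frac{51}{16}.
So h(n) = \frac{51 \left(-3\right)^{n}}{16} + \frac{7 n}{4} - \frac{3}{16}.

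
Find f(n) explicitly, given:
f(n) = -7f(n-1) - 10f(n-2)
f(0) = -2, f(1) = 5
Characteristic equation: x² + 7x + 10 = 0, which factors as (x - (-5))(x - (-2)) = 0.
Roots r₁ = -5, r₂ = -2 (distinct).
General solution: f(n) = A·(-5)^n + B·(-2)^n.
From f(0) = -2: A + B = -2.
From f(1) = 5: -5A - 2B = 5.
Solving: A = - \frac{1}{3}, B = - \frac{5}{3}.
So f(n) = - \frac{5 \left(-2\right)^{n}}{3} - \frac{\left(-5\right)^{n}}{3}.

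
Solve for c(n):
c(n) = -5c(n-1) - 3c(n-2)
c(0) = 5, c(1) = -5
Characteristic equation: x² + 5x + 3 = 0.
Discriminant Δ = (-5)² + 4·(-3) = 13.
Roots r₁,₂ = (-5 ± √13)/2, so r₁ = - \frac{5}{2} + \frac{\sqrt{13}}{2}, r₂ = - \frac{5}{2} - \frac{\sqrt{13}}{2}.
General solution: c(n) = A·r₁^n + B·r₂^n.
From the initial conditions, A + B = 5 and r₁A + r₂B = -5.
Since r₁ - r₂ = √13: A = (-5 - (5)r₂)/√13 = \frac{15 \sqrt{13}}{26} + \frac{5}{2}, and B = 5 - A = \frac{5}{2} - \frac{15 \sqrt{13}}{26}.
So c(n) = \left(\frac{15 \sqrt{13}}{26} + \frac{5}{2}\right)\left(- \frac{5}{2} + \frac{\sqrt{13}}{2}\right)^n + \left(\frac{5}{2} - \frac{15 \sqrt{13}}{26}\right)\left(- \frac{5}{2} - \frac{\sqrt{13}}{2}\right)^n.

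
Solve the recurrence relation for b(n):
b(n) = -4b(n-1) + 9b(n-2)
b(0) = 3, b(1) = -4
Characteristic equation: x² + 4x - 9 = 0.
Discriminant Δ = (-4)² + 4·(9) = 52.
Roots r₁,₂ = (-4 ± √52)/2, so r₁ = -2 + \sqrt{13}, r₂ = - \sqrt{13} - 2.
General solution: b(n) = A·r₁^n + B·r₂^n.
From the initial conditions, A + B = 3 and r₁A + r₂B = -4.
Since r₁ - r₂ = √52: A = (-4 - (3)r₂)/√52 = \frac{\sqrt{13}}{13} + \frac{3}{2}, and B = 3 - A = \frac{3}{2} - \frac{\sqrt{13}}{13}.
So b(n) = \left(\frac{\sqrt{13}}{13} + \frac{3}{2}\right)\left(-2 + \sqrt{13}\right)^n + \left(\frac{3}{2} - \frac{\sqrt{13}}{13}\right)\left(- \sqrt{13} - 2\right)^n.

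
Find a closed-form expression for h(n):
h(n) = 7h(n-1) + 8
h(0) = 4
First-order linear non-homogeneous.
Homogeneous solution: h_h(n) = A·(7)^n.
Try constant particular solution h_p = K: K = 7K + 8 ⇒ K = - \frac{4}{3}.
General: h(n) = A·(7)^n - \frac{4}{3}.
Apply h(0) = 4: A - \frac{4}{3} = 4 ⇒ A = \frac{16}{3}.
So h(n) = \frac{16 \cdot 7^{n}}{3} - \frac{4}{3}.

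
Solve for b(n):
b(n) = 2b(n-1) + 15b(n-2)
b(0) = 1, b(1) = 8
Characteristic equation: x² - 2x - 15 = 0, which factors as (x - (5))(x - (-3)) = 0.
Roots r₁ = 5, r₂ = -3 (distinct).
General solution: b(n) = A·(5)^n + B·(-3)^n.
From b(0) = 1: A + B = 1.
From b(1) = 8: 5A - 3B = 8.
Solving: A = \frac{11}{8}, B = - \frac{3}{8}.
So b(n) = - \frac{3 \left(-3\right)^{n}}{8} + \frac{11 \cdot 5^{n}}{8}.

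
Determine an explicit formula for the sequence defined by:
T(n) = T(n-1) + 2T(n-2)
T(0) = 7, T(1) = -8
Characteristic equation: x² - x - 2 = 0, which factors as (x - (2))(x - (-1)) = 0.
Roots r₁ = 2, r₂ = -1 (distinct).
General solution: T(n) = A·(2)^n + B·(-1)^n.
From T(0) = 7: A + B = 7.
From T(1) = -8: 2A - B = -8.
Solving: A = - \frac{1}{3}, B = \frac{22}{3}.
So T(n) = \frac{22 \left(-1\right)^{n}}{3} - \frac{2^{n}}{3}.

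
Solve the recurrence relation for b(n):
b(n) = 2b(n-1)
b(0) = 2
This is a homogeneous first-order recurrence with ratio 2.
By induction b(n) = b(0) · (2)^n = 2 \cdot 2^{n}.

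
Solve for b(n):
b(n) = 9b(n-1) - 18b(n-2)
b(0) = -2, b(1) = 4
Characteristic equation: x² - 9x + 18 = 0, which factors as (x - (6))(x - (3)) = 0.
Roots r₁ = 6, r₂ = 3 (distinct).
General solution: b(n) = A·(6)^n + B·(3)^n.
From b(0) = -2: A + B = -2.
From b(1) = 4: 6A + 3B = 4.
Solving: A = \frac{10}{3}, B = - \frac{16}{3}.
So b(n) = - \frac{16 \cdot 3^{n}}{3} + \frac{10 \cdot 6^{n}}{3}.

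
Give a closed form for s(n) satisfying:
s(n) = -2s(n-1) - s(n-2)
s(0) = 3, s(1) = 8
Characteristic equation: x² + 2x + 1 = 0, which is (x - (-1))².
Repeated root r = -1.
General solution: s(n) = (A + Bn)·(-1)^n.
From s(0) = 3: A = 3.
From s(1) = 8: (A + B)·(-1) = 8 ⇒ B = -11.
So s(n) = \left(3 - 11 n\right) \cdot (-1)^n.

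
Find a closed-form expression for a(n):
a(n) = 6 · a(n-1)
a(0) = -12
Pure geometric recurrence with ratio 6.
By induction a(n) = a(0) · (6)^n = - 12 \cdot 6^{n}.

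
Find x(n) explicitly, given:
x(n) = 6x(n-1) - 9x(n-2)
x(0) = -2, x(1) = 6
Characteristic equation: x² - 6x + 9 = 0, which is (x - (3))².
Repeated root r = 3.
General solution: x(n) = (A + Bn)·(3)^n.
From x(0) = -2: A = -2.
From x(1) = 6: (A + B)·(3) = 6 ⇒ B = 4.
So x(n) = \left(4 n - 2\right) \cdot (3)^n.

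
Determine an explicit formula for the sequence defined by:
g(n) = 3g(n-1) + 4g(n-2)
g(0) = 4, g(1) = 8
Characteristic equation: x² - 3x - 4 = 0, which factors as (x - (4))(x - (-1)) = 0.
Roots r₁ = 4, r₂ = -1 (distinct).
General solution: g(n) = A·(4)^n + B·(-1)^n.
From g(0) = 4: A + B = 4.
From g(1) = 8: 4A - B = 8.
Solving: A = \frac{12}{5}, B = \frac{8}{5}.
So g(n) = \frac{8 \left(-1\right)^{n}}{5} + \frac{12 \cdot 4^{n}}{5}.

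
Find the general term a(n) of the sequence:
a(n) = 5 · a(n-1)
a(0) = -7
Pure geometric recurrence with ratio 5.
By induction a(n) = a(0) · (5)^n = - 7 \cdot 5^{n}.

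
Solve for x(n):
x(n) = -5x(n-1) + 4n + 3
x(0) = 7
First-order linear with linear forcing.
Homogeneous solution: x_h(n) = A·(-5)^n.
Try particular x_p(n) = pn + q. Substituting:
  pn + q = -5(p(n-1) + q) + 4n + 3.
Matching the n-coefficient: p = -5p + 4 ⇒ p = \frac{2}{3}.
Matching constants: q = 5p - 5q + 3 ⇒ q = \frac{19}{18}.
General: x(n) = A·(-5)^n + \frac{2 n}{3} + \frac{19}{18}.
Apply x(0) = 7: A + \frac{19}{18} = 7 ⇒ A = \frac{107}{18}.
So x(n) = \frac{107 \left(-5\right)^{n}}{18} + \frac{2 n}{3} + \frac{19}{18}.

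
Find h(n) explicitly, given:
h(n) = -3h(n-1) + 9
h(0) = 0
First-order linear non-homogeneous.
Homogeneous solution: h_h(n) = A·(-3)^n.
Try constant particular solution h_p = K: K = -3K + 9 ⇒ K = \frac{9}{4}.
General: h(n) = A·(-3)^n + \frac{9}{4}.
Apply h(0) = 0: A + \frac{9}{4} = 0 ⇒ A = - \frac{9}{4}.
So h(n) = \frac{9}{4} - \frac{9 \left(-3\right)^{n}}{4}.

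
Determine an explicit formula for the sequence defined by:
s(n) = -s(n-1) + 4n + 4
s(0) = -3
First-order linear with linear forcing.
Homogeneous solution: s_h(n) = A·(-1)^n.
Try particular s_p(n) = pn + q. Substituting:
  pn + q = -(p(n-1) + q) + 4n + 4.
Matching the n-coefficient: p = -p + 4 ⇒ p = 2.
Matching constants: q = p - q + 4 ⇒ q = 3.
General: s(n) = A·(-1)^n + 2 n + 3.
Apply s(0) = -3: A + 3 = -3 ⇒ A = -6.
So s(n) = - 6 \left(-1\right)^{n} + 2 n + 3.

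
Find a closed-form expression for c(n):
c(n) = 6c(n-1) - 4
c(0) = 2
First-order linear non-homogeneous.
Homogeneous solution: c_h(n) = A·(6)^n.
Try constant particular solution c_p = K: K = 6K - 4 ⇒ K = \frac{4}{5}.
General: c(n) = A·(6)^n + \frac{4}{5}.
Apply c(0) = 2: A + \frac{4}{5} = 2 ⇒ A = \frac{6}{5}.
So c(n) = \frac{6 \cdot 6^{n}}{5} + \frac{4}{5}.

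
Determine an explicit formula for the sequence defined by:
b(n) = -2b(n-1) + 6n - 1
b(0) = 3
First-order linear with linear forcing.
Homogeneous solution: b_h(n) = A·(-2)^n.
Try particular b_p(n) = pn + q. Substituting:
  pn + q = -2(p(n-1) + q) + 6n - 1.
Matching the n-coefficient: p = -2p + 6 ⇒ p = 2.
Matching constants: q = 2p - 2q - 1 ⇒ q = 1.
General: b(n) = A·(-2)^n + 2 n + 1.
Apply b(0) = 3: A + 1 = 3 ⇒ A = 2.
So b(n) = 2 \left(-2\right)^{n} + 2 n + 1.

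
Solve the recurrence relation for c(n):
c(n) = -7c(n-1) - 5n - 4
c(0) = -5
First-order linear with linear forcing.
Homogeneous solution: c_h(n) = A·(-7)^n.
Try particular c_p(n) = pn + q. Substituting:
  pn + q = -7(p(n-1) + q) - 5n - 4.
Matching the n-coefficient: p = -7p - 5 ⇒ p = - \frac{5}{8}.
Matching constants: q = 7p - 7q - 4 ⇒ q = - \frac{67}{64}.
General: c(n) = A·(-7)^n - \frac{5 n}{8} - \frac{67}{64}.
Apply c(0) = -5: A - \frac{67}{64} = -5 ⇒ A = - \frac{253}{64}.
So c(n) = - \frac{253 \left(-7\right)^{n}}{64} - \frac{5 n}{8} - \frac{67}{64}.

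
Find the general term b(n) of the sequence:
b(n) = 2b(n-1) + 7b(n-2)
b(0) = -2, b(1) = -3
Characteristic equation: x² - 2x - 7 = 0.
Discriminant Δ = (2)² + 4·(7) = 32.
Roots r₁,₂ = (2 ± √32)/2, so r₁ = 1 + 2 \sqrt{2}, r₂ = 1 - 2 \sqrt{2}.
General solution: b(n) = A·r₁^n + B·r₂^n.
From the initial conditions, A + B = -2 and r₁A + r₂B = -3.
Since r₁ - r₂ = √32: A = (-3 - (-2)r₂)/√32 = -1 - \frac{\sqrt{2}}{8}, and B = -2 - A = -1 + \frac{\sqrt{2}}{8}.
So b(n) = \left(-1 - \frac{\sqrt{2}}{8}\right)\left(1 + 2 \sqrt{2}\right)^n + \left(-1 + \frac{\sqrt{2}}{8}\right)\left(1 - 2 \sqrt{2}\right)^n.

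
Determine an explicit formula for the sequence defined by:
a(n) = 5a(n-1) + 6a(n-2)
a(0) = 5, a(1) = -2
Characteristic equation: x² - 5x - 6 = 0, which factors as (x - (6))(x - (-1)) = 0.
Roots r₁ = 6, r₂ = -1 (distinct).
General solution: a(n) = A·(6)^n + B·(-1)^n.
From a(0) = 5: A + B = 5.
From a(1) = -2: 6A - B = -2.
Solving: A = \frac{3}{7}, B = \frac{32}{7}.
So a(n) = \frac{32 \left(-1\right)^{n}}{7} + \frac{3 \cdot 6^{n}}{7}.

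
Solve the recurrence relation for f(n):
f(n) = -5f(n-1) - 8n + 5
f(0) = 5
First-order linear with linear forcing.
Homogeneous solution: f_h(n) = A·(-5)^n.
Try particular f_p(n) = pn + q. Substituting:
  pn + q = -5(p(n-1) + q) - 8n + 5.
Matching the n-coefficient: p = -5p - 8 ⇒ p = - \frac{4}{3}.
Matching constants: q = 5p - 5q + 5 ⇒ q = - \frac{5}{18}.
General: f(n) = A·(-5)^n - \frac{4 n}{3} - \frac{5}{18}.
Apply f(0) = 5: A - \frac{5}{18} = 5 ⇒ A = \frac{95}{18}.
So f(n) = \frac{95 \left(-5\right)^{n}}{18} - \frac{4 n}{3} - \frac{5}{18}.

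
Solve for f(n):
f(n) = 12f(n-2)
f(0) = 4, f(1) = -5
Characteristic equation: x² - 12 = 0.
Discriminant Δ = (0)² + 4·(12) = 48.
Roots r₁,₂ = (0 ± √48)/2, so r₁ = 2 \sqrt{3}, r₂ = - 2 \sqrt{3}.
General solution: f(n) = A·r₁^n + B·r₂^n.
From the initial conditions, A + B = 4 and r₁A + r₂B = -5.
Since r₁ - r₂ = √48: A = (-5 - (4)r₂)/√48 = 2 - \frac{5 \sqrt{3}}{12}, and B = 4 - A = \frac{5 \sqrt{3}}{12} + 2.
So f(n) = \left(2 - \frac{5 \sqrt{3}}{12}\right)\left(2 \sqrt{3}\right)^n + \left(\frac{5 \sqrt{3}}{12} + 2\right)\left(- 2 \sqrt{3}\right)^n.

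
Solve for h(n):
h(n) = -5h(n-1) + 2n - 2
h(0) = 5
First-order linear with linear forcing.
Homogeneous solution: h_h(n) = A·(-5)^n.
Try particular h_p(n) = pn + q. Substituting:
  pn + q = -5(p(n-1) + q) + 2n - 2.
Matching the n-coefficient: p = -5p + 2 ⇒ p = \frac{1}{3}.
Matching constants: q = 5p - 5q - 2 ⇒ q = - \frac{1}{18}.
General: h(n) = A·(-5)^n + \frac{n}{3} - \frac{1}{18}.
Apply h(0) = 5: A - \frac{1}{18} = 5 ⇒ A = \frac{91}{18}.
So h(n) = \frac{91 \left(-5\right)^{n}}{18} + \frac{n}{3} - \frac{1}{18}.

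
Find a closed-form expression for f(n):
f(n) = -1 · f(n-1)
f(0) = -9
Pure geometric recurrence with ratio -1.
By induction f(n) = f(0) · (-1)^n = - 9 \left(-1\right)^{n}.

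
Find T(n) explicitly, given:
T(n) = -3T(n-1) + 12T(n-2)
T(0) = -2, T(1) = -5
Characteristic equation: x² + 3x - 12 = 0.
Discriminant Δ = (-3)² + 4·(12) = 57.
Roots r₁,₂ = (-3 ± √57)/2, so r₁ = - \frac{3}{2} + \frac{\sqrt{57}}{2}, r₂ = - \frac{\sqrt{57}}{2} - \frac{3}{2}.
General solution: T(n) = A·r₁^n + B·r₂^n.
From the initial conditions, A + B = -2 and r₁A + r₂B = -5.
Since r₁ - r₂ = √57: A = (-5 - (-2)r₂)/√57 = - \frac{8 \sqrt{57}}{57} - 1, and B = -2 - A = -1 + \frac{8 \sqrt{57}}{57}.
So T(n) = \left(- \frac{8 \sqrt{57}}{57} - 1\right)\left(- \frac{3}{2} + \frac{\sqrt{57}}{2}\right)^n + \left(-1 + \frac{8 \sqrt{57}}{57}\right)\left(- \frac{\sqrt{57}}{2} - \frac{3}{2}\right)^n.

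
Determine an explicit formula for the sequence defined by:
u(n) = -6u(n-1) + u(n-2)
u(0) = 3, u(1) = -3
Characteristic equation: x² + 6x - 1 = 0.
Discriminant Δ = (-6)² + 4·(1) = 40.
Roots r₁,₂ = (-6 ± √40)/2, so r₁ = -3 + \sqrt{10}, r₂ = - \sqrt{10} - 3.
General solution: u(n) = A·r₁^n + B·r₂^n.
From the initial conditions, A + B = 3 and r₁A + r₂B = -3.
Since r₁ - r₂ = √40: A = (-3 - (3)r₂)/√40 = \frac{3 \sqrt{10}}{10} + \frac{3}{2}, and B = 3 - A = \frac{3}{2} - \frac{3 \sqrt{10}}{10}.
So u(n) = \left(\frac{3 \sqrt{10}}{10} + \frac{3}{2}\right)\left(-3 + \sqrt{10}\right)^n + \left(\frac{3}{2} - \frac{3 \sqrt{10}}{10}\right)\left(- \sqrt{10} - 3\right)^n.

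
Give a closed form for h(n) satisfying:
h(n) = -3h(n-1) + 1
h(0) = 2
First-order linear non-homogeneous.
Homogeneous solution: h_h(n) = A·(-3)^n.
Try constant particular solution h_p = K: K = -3K + 1 ⇒ K = \frac{1}{4}.
General: h(n) = A·(-3)^n + \frac{1}{4}.
Apply h(0) = 2: A + \frac{1}{4} = 2 ⇒ A = \frac{7}{4}.
So h(n) = \frac{7 \left(-3\right)^{n}}{4} + \frac{1}{4}.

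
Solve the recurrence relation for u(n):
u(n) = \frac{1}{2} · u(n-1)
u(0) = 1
Pure geometric recurrence with ratio \frac{1}{2}.
By induction u(n) = u(0) · (\frac{1}{2})^n = \left(\frac{1}{2}\right)^{n}.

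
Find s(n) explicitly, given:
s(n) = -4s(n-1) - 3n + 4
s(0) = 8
First-order linear with linear forcing.
Homogeneous solution: s_h(n) = A·(-4)^n.
Try particular s_p(n) = pn + q. Substituting:
  pn + q = -4(p(n-1) + q) - 3n + 4.
Matching the n-coefficient: p = -4p - 3 ⇒ p = - \frac{3}{5}.
Matching constants: q = 4p - 4q + 4 ⇒ q = \frac{8}{25}.
General: s(n) = A·(-4)^n - \frac{3 n}{5} + \frac{8}{25}.
Apply s(0) = 8: A + \frac{8}{25} = 8 ⇒ A = \frac{192}{25}.
So s(n) = \frac{192 \left(-4\right)^{n}}{25} - \frac{3 n}{5} + \frac{8}{25}.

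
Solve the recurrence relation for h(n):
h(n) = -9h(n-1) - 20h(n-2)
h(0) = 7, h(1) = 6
Characteristic equation: x² + 9x + 20 = 0, which factors as (x - (-4))(x - (-5)) = 0.
Roots r₁ = -4, r₂ = -5 (distinct).
General solution: h(n) = A·(-4)^n + B·(-5)^n.
From h(0) = 7: A + B = 7.
From h(1) = 6: -4A - 5B = 6.
Solving: A = 41, B = -34.
So h(n) = 41 \left(-4\right)^{n} - 34 \left(-5\right)^{n}.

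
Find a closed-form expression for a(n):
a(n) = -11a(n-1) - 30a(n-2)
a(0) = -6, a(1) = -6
Characteristic equation: x² + 11x + 30 = 0, which factors as (x - (-6))(x - (-5)) = 0.
Roots r₁ = -6, r₂ = -5 (distinct).
General solution: a(n) = A·(-6)^n + B·(-5)^n.
From a(0) = -6: A + B = -6.
From a(1) = -6: -6A - 5B = -6.
Solving: A = 36, B = -42.
So a(n) = - 42 \left(-5\right)^{n} + 36 \left(-6\right)^{n}.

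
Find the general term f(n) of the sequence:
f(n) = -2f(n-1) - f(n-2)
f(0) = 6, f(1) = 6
Characteristic equation: x² + 2x + 1 = 0, which is (x - (-1))².
Repeated root r = -1.
General solution: f(n) = (A + Bn)·(-1)^n.
From f(0) = 6: A = 6.
From f(1) = 6: (A + B)·(-1) = 6 ⇒ B = -12.
So f(n) = \left(6 - 12 n\right) \cdot (-1)^n.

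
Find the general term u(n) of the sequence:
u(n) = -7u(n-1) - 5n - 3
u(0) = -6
First-order linear with linear forcing.
Homogeneous solution: u_h(n) = A·(-7)^n.
Try particular u_p(n) = pn + q. Substituting:
  pn + q = -7(p(n-1) + q) - 5n - 3.
Matching the n-coefficient: p = -7p - 5 ⇒ p = - \frac{5}{8}.
Matching constants: q = 7p - 7q - 3 ⇒ q = - \frac{59}{64}.
General: u(n) = A·(-7)^n - \frac{5 n}{8} - \frac{59}{64}.
Apply u(0) = -6: A - \frac{59}{64} = -6 ⇒ A = - \frac{325}{64}.
So u(n) = - \frac{325 \left(-7\right)^{n}}{64} - \frac{5 n}{8} - \frac{59}{64}.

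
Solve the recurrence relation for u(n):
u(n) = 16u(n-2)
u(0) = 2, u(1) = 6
Characteristic equation: x² - 16 = 0, which factors as (x - (4))(x - (-4)) = 0.
Roots r₁ = 4, r₂ = -4 (distinct).
General solution: u(n) = A·(4)^n + B·(-4)^n.
From u(0) = 2: A + B = 2.
From u(1) = 6: 4A - 4B = 6.
Solving: A = \frac{7}{4}, B = \frac{1}{4}.
So u(n) = \frac{\left(-4\right)^{n}}{4} + \frac{7 \cdot 4^{n}}{4}.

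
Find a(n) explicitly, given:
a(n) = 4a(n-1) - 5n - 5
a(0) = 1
First-order linear with linear forcing.
Homogeneous solution: a_h(n) = A·(4)^n.
Try particular a_p(n) = pn + q. Substituting:
  pn + q = 4(p(n-1) + q) - 5n - 5.
Matching the n-coefficient: p = 4p - 5 ⇒ p = \frac{5}{3}.
Matching constants: q = -4p + 4q - 5 ⇒ q = \frac{35}{9}.
General: a(n) = A·(4)^n + \frac{5 n}{3} + \frac{35}{9}.
Apply a(0) = 1: A + \frac{35}{9} = 1 ⇒ A = - \frac{26}{9}.
So a(n) = - \frac{26 \cdot 4^{n}}{9} + \frac{5 n}{3} + \frac{35}{9}.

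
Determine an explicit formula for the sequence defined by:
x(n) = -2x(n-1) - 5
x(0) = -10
First-order linear non-homogeneous.
Homogeneous solution: x_h(n) = A·(-2)^n.
Try constant particular solution x_p = K: K = -2K - 5 ⇒ K = - \frac{5}{3}.
General: x(n) = A·(-2)^n - \frac{5}{3}.
Apply x(0) = -10: A - \frac{5}{3} = -10 ⇒ A = - \frac{25}{3}.
So x(n) = - \frac{25 \left(-2\right)^{n}}{3} - \frac{5}{3}.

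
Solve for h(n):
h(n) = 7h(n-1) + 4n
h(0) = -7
First-order linear with linear forcing.
Homogeneous solution: h_h(n) = A·(7)^n.
Try particular h_p(n) = pn + q. Substituting:
  pn + q = 7(p(n-1) + q) + 4n.
Matching the n-coefficient: p = 7p + 4 ⇒ p = - \frac{2}{3}.
Matching constants: q = -7p + 7q ⇒ q = - \frac{7}{9}.
General: h(n) = A·(7)^n - \frac{2 n}{3} - \frac{7}{9}.
Apply h(0) = -7: A - \frac{7}{9} = -7 ⇒ A = - \frac{56}{9}.
So h(n) = - \frac{56 \cdot 7^{n}}{9} - \frac{2 n}{3} - \frac{7}{9}.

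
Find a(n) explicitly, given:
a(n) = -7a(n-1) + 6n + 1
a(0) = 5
First-order linear with linear forcing.
Homogeneous solution: a_h(n) = A·(-7)^n.
Try particular a_p(n) = pn + q. Substituting:
  pn + q = -7(p(n-1) + q) + 6n + 1.
Matching the n-coefficient: p = -7p + 6 ⇒ p = \frac{3}{4}.
Matching constants: q = 7p - 7q + 1 ⇒ q = \frac{25}{32}.
General: a(n) = A·(-7)^n + \frac{3 n}{4} + \frac{25}{32}.
Apply a(0) = 5: A + \frac{25}{32} = 5 ⇒ A = \frac{135}{32}.
So a(n) = \frac{135 \left(-7\right)^{n}}{32} + \frac{3 n}{4} + \frac{25}{32}.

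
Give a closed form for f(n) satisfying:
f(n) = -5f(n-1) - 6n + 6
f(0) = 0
First-order linear with linear forcing.
Homogeneous solution: f_h(n) = A·(-5)^n.
Try particular f_p(n) = pn + q. Substituting:
  pn + q = -5(p(n-1) + q) - 6n + 6.
Matching the n-coefficient: p = -5p - 6 ⇒ p = -1.
Matching constants: q = 5p - 5q + 6 ⇒ q = \frac{1}{6}.
General: f(n) = A·(-5)^n - n + \frac{1}{6}.
Apply f(0) = 0: A + \frac{1}{6} = 0 ⇒ A = - \frac{1}{6}.
So f(n) = - \frac{\left(-5\right)^{n}}{6} - n + \frac{1}{6}.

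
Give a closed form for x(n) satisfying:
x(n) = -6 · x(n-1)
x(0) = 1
Pure geometric recurrence with ratio -6.
By induction x(n) = x(0) · (-6)^n = \left(-6\right)^{n}.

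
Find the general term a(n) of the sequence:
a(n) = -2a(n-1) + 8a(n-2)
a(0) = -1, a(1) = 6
Characteristic equation: x² + 2x - 8 = 0, which factors as (x - (2))(x - (-4)) = 0.
Roots r₁ = 2, r₂ = -4 (distinct).
General solution: a(n) = A·(2)^n + B·(-4)^n.
From a(0) = -1: A + B = -1.
From a(1) = 6: 2A - 4B = 6.
Solving: A = \frac{1}{3}, B = - \frac{4}{3}.
So a(n) = - \frac{4 \left(-4\right)^{n}}{3} + \frac{2^{n}}{3}.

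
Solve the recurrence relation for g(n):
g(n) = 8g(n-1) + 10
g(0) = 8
First-order linear non-homogeneous.
Homogeneous solution: g_h(n) = A·(8)^n.
Try constant particular solution g_p = K: K = 8K + 10 ⇒ K = - \frac{10}{7}.
General: g(n) = A·(8)^n - \frac{10}{7}.
Apply g(0) = 8: A - \frac{10}{7} = 8 ⇒ A = \frac{66}{7}.
So g(n) = \frac{66 \cdot 8^{n}}{7} - \frac{10}{7}.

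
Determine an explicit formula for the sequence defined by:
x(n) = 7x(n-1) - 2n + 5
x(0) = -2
First-order linear with linear forcing.
Homogeneous solution: x_h(n) = A·(7)^n.
Try particular x_p(n) = pn + q. Substituting:
  pn + q = 7(p(n-1) + q) - 2n + 5.
Matching the n-coefficient: p = 7p - 2 ⇒ p = \frac{1}{3}.
Matching constants: q = -7p + 7q + 5 ⇒ q = - \frac{4}{9}.
General: x(n) = A·(7)^n + \frac{n}{3} - \frac{4}{9}.
Apply x(0) = -2: A - \frac{4}{9} = -2 ⇒ A = - \frac{14}{9}.
So x(n) = - \frac{14 \cdot 7^{n}}{9} + \frac{n}{3} - \frac{4}{9}.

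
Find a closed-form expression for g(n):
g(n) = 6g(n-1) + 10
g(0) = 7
First-order linear non-homogeneous.
Homogeneous solution: g_h(n) = A·(6)^n.
Try constant particular solution g_p = K: K = 6K + 10 ⇒ K = -2.
General: g(n) = A·(6)^n - 2.
Apply g(0) = 7: A - 2 = 7 ⇒ A = 9.
So g(n) = 9 \cdot 6^{n} - 2.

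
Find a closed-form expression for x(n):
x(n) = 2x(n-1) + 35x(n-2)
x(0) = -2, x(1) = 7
Characteristic equation: x² - 2x - 35 = 0, which factors as (x - (7))(x - (-5)) = 0.
Roots r₁ = 7, r₂ = -5 (distinct).
General solution: x(n) = A·(7)^n + B·(-5)^n.
From x(0) = -2: A + B = -2.
From x(1) = 7: 7A - 5B = 7.
Solving: A = - \frac{1}{4}, B = - \frac{7}{4}.
So x(n) = - \frac{7 \left(-5\right)^{n}}{4} - \frac{7^{n}}{4}.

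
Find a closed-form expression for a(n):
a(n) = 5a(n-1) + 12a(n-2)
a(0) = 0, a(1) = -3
Characteristic equation: x² - 5x - 12 = 0.
Discriminant Δ = (5)² + 4·(12) = 73.
Roots r₁,₂ = (5 ± √73)/2, so r₁ = \frac{5}{2} + \frac{\sqrt{73}}{2}, r₂ = \frac{5}{2} - \frac{\sqrt{73}}{2}.
General solution: a(n) = A·r₁^n + B·r₂^n.
From the initial conditions, A + B = 0 and r₁A + r₂B = -3.
Since r₁ - r₂ = √73: A = (-3 - (0)r₂)/√73 = - \frac{3 \sqrt{73}}{73}, and B = 0 - A = \frac{3 \sqrt{73}}{73}.
So a(n) = \left(- \frac{3 \sqrt{73}}{73}\right)\left(\frac{5}{2} + \frac{\sqrt{73}}{2}\right)^n + \left(\frac{3 \sqrt{73}}{73}\right)\left(\frac{5}{2} - \frac{\sqrt{73}}{2}\right)^n.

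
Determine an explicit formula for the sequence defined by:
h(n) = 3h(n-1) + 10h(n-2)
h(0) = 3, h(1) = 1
Characteristic equation: x² - 3x - 10 = 0, which factors as (x - (5))(x - (-2)) = 0.
Roots r₁ = 5, r₂ = -2 (distinct).
General solution: h(n) = A·(5)^n + B·(-2)^n.
From h(0) = 3: A + B = 3.
From h(1) = 1: 5A - 2B = 1.
Solving: A = 1, B = 2.
So h(n) = 2 \left(-2\right)^{n} + 5^{n}.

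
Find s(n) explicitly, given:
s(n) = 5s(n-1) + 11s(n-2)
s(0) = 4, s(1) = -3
Characteristic equation: x² - 5x - 11 = 0.
Discriminant Δ = (5)² + 4·(11) = 69.
Roots r₁,₂ = (5 ± √69)/2, so r₁ = \frac{5}{2} + \frac{\sqrt{69}}{2}, r₂ = \frac{5}{2} - \frac{\sqrt{69}}{2}.
General solution: s(n) = A·r₁^n + B·r₂^n.
From the initial conditions, A + B = 4 and r₁A + r₂B = -3.
Since r₁ - r₂ = √69: A = (-3 - (4)r₂)/√69 = 2 - \frac{13 \sqrt{69}}{69}, and B = 4 - A = \frac{13 \sqrt{69}}{69} + 2.
So s(n) = \left(2 - \frac{13 \sqrt{69}}{69}\right)\left(\frac{5}{2} + \frac{\sqrt{69}}{2}\right)^n + \left(\frac{13 \sqrt{69}}{69} + 2\right)\left(\frac{5}{2} - \frac{\sqrt{69}}{2}\right)^n.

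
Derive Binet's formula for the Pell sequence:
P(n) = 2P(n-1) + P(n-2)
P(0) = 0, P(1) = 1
This is the Pell sequence.
Characteristic equation: x² - 2x - 1 = 0; roots r₁ = 1 + \sqrt{2}, r₂ = 1 - \sqrt{2}.
General: P(n) = A·r₁^n + B·r₂^n. Solving with P(0)=0, P(1)=1 gives A = \frac{\sqrt{2}}{4}, B = - \frac{\sqrt{2}}{4}.
So P(n) = \frac{\sqrt{2} \left(- \left(1 - \sqrt{2}\right)^{n} + \left(1 + \sqrt{2}\right)^{n}\right)}{4}.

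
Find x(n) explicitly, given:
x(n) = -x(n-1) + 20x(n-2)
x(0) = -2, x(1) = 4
Characteristic equation: x² + x - 20 = 0, which factors as (x - (4))(x - (-5)) = 0.
Roots r₁ = 4, r₂ = -5 (distinct).
General solution: x(n) = A·(4)^n + B·(-5)^n.
From x(0) = -2: A + B = -2.
From x(1) = 4: 4A - 5B = 4.
Solving: A = - \frac{2}{3}, B = - \frac{4}{3}.
So x(n) = - \frac{4 \left(-5\right)^{n}}{3} - \frac{2 \cdot 4^{n}}{3}.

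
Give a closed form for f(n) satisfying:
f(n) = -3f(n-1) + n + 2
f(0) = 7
First-order linear with linear forcing.
Homogeneous solution: f_h(n) = A·(-3)^n.
Try particular f_p(n) = pn + q. Substituting:
  pn + q = -3(p(n-1) + q) + n + 2.
Matching the n-coefficient: p = -3p + 1 ⇒ p = \frac{1}{4}.
Matching constants: q = 3p - 3q + 2 ⇒ q = \frac{11}{16}.
General: f(n) = A·(-3)^n + \frac{n}{4} + \frac{11}{16}.
Apply f(0) = 7: A + \frac{11}{16} = 7 ⇒ A = \frac{101}{16}.
So f(n) = \frac{101 \left(-3\right)^{n}}{16} + \frac{n}{4} + \frac{11}{16}.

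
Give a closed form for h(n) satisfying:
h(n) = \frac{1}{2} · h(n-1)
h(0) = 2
Pure geometric recurrence with ratio \frac{1}{2}.
By induction h(n) = h(0) · (\frac{1}{2})^n = 2 \cdot 2^{- n}.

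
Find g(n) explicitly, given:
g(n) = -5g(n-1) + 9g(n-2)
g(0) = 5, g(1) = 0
Characteristic equation: x² + 5x - 9 = 0.
Discriminant Δ = (-5)² + 4·(9) = 61.
Roots r₁,₂ = (-5 ± √61)/2, so r₁ = - \frac{5}{2} + \frac{\sqrt{61}}{2}, r₂ = - \frac{\sqrt{61}}{2} - \frac{5}{2}.
General solution: g(n) = A·r₁^n + B·r₂^n.
From the initial conditions, A + B = 5 and r₁A + r₂B = 0.
Since r₁ - r₂ = √61: A = (0 - (5)r₂)/√61 = \frac{25 \sqrt{61}}{122} + \frac{5}{2}, and B = 5 - A = \frac{5}{2} - \frac{25 \sqrt{61}}{122}.
So g(n) = \left(\frac{25 \sqrt{61}}{122} + \frac{5}{2}\right)\left(- \frac{5}{2} + \frac{\sqrt{61}}{2}\right)^n + \left(\frac{5}{2} - \frac{25 \sqrt{61}}{122}\right)\left(- \frac{\sqrt{61}}{2} - \frac{5}{2}\right)^n.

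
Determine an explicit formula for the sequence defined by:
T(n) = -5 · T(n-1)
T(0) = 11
Pure geometric recurrence with ratio -5.
By induction T(n) = T(0) · (-5)^n = 11 \left(-5\right)^{n}.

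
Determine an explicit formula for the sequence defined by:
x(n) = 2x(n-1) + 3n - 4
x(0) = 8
First-order linear with linear forcing.
Homogeneous solution: x_h(n) = A·(2)^n.
Try particular x_p(n) = pn + q. Substituting:
  pn + q = 2(p(n-1) + q) + 3n - 4.
Matching the n-coefficient: p = 2p + 3 ⇒ p = -3.
Matching constants: q = -2p + 2q - 4 ⇒ q = -2.
General: x(n) = A·(2)^n - 3 n - 2.
Apply x(0) = 8: A - 2 = 8 ⇒ A = 10.
So x(n) = 10 \cdot 2^{n} - 3 n - 2.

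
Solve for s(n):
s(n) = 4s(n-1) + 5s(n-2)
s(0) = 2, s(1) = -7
Characteristic equation: x² - 4x - 5 = 0, which factors as (x - (5))(x - (-1)) = 0.
Roots r₁ = 5, r₂ = -1 (distinct).
General solution: s(n) = A·(5)^n + B·(-1)^n.
From s(0) = 2: A + B = 2.
From s(1) = -7: 5A - B = -7.
Solving: A = - \frac{5}{6}, B = \frac{17}{6}.
So s(n) = \frac{17 \left(-1\right)^{n}}{6} - \frac{5 \cdot 5^{n}}{6}.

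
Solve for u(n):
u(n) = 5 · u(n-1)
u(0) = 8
Pure geometric recurrence with ratio 5.
By induction u(n) = u(0) · (5)^n = 8 \cdot 5^{n}.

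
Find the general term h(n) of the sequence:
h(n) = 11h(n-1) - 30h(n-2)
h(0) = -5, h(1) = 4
Characteristic equation: x² - 11x + 30 = 0, which factors as (x - (6))(x - (5)) = 0.
Roots r₁ = 6, r₂ = 5 (distinct).
General solution: h(n) = A·(6)^n + B·(5)^n.
From h(0) = -5: A + B = -5.
From h(1) = 4: 6A + 5B = 4.
Solving: A = 29, B = -34.
So h(n) = - 34 \cdot 5^{n} + 29 \cdot 6^{n}.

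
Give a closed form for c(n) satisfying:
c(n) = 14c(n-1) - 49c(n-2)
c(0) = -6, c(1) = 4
Characteristic equation: x² - 14x + 49 = 0, which is (x - (7))².
Repeated root r = 7.
General solution: c(n) = (A + Bn)·(7)^n.
From c(0) = -6: A = -6.
From c(1) = 4: (A + B)·(7) = 4 ⇒ B = \frac{46}{7}.
So c(n) = \left(\frac{46 n}{7} - 6\right) \cdot (7)^n.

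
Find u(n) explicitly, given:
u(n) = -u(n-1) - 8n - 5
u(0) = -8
First-order linear with linear forcing.
Homogeneous solution: u_h(n) = A·(-1)^n.
Try particular u_p(n) = pn + q. Substituting:
  pn + q = -(p(n-1) + q) - 8n - 5.
Matching the n-coefficient: p = -p - 8 ⇒ p = -4.
Matching constants: q = p - q - 5 ⇒ q = - \frac{9}{2}.
General: u(n) = A·(-1)^n - 4 n - \frac{9}{2}.
Apply u(0) = -8: A - \frac{9}{2} = -8 ⇒ A = - \frac{7}{2}.
So u(n) = - \frac{7 \left(-1\right)^{n}}{2} - 4 n - \frac{9}{2}.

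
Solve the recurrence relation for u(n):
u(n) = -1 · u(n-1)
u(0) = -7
Pure geometric recurrence with ratio -1.
By induction u(n) = u(0) · (-1)^n = - 7 \left(-1\right)^{n}.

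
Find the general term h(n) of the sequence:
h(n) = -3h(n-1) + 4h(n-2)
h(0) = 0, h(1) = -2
Characteristic equation: x² + 3x - 4 = 0, which factors as (x - (1))(x - (-4)) = 0.
Roots r₁ = 1, r₂ = -4 (distinct).
General solution: h(n) = A·(1)^n + B·(-4)^n.
From h(0) = 0: A + B = 0.
From h(1) = -2: A - 4B = -2.
Solving: A = - \frac{2}{5}, B = \frac{2}{5}.
So h(n) = \frac{2 \left(-4\right)^{n}}{5} - \frac{2}{5}.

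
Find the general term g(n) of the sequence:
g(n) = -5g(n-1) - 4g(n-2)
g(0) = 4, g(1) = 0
Characteristic equation: x² + 5x + 4 = 0, which factors as (x - (-4))(x - (-1)) = 0.
Roots r₁ = -4, r₂ = -1 (distinct).
General solution: g(n) = A·(-4)^n + B·(-1)^n.
From g(0) = 4: A + B = 4.
From g(1) = 0: -4A - B = 0.
Solving: A = - \frac{4}{3}, B = \frac{16}{3}.
So g(n) = \frac{16 \left(-1\right)^{n}}{3} - \frac{4 \left(-4\right)^{n}}{3}.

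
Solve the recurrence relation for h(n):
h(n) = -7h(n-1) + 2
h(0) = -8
First-order linear non-homogeneous.
Homogeneous solution: h_h(n) = A·(-7)^n.
Try constant particular solution h_p = K: K = -7K + 2 ⇒ K = \frac{1}{4}.
General: h(n) = A·(-7)^n + \frac{1}{4}.
Apply h(0) = -8: A + \frac{1}{4} = -8 ⇒ A = - \frac{33}{4}.
So h(n) = \frac{1}{4} - \frac{33 \left(-7\right)^{n}}{4}.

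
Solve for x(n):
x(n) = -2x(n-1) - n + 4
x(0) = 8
First-order linear with linear forcing.
Homogeneous solution: x_h(n) = A·(-2)^n.
Try particular x_p(n) = pn + q. Substituting:
  pn + q = -2(p(n-1) + q) - n + 4.
Matching the n-coefficient: p = -2p - 1 ⇒ p = - \frac{1}{3}.
Matching constants: q = 2p - 2q + 4 ⇒ q = \frac{10}{9}.
General: x(n) = A·(-2)^n - \frac{n}{3} + \frac{10}{9}.
Apply x(0) = 8: A + \frac{10}{9} = 8 ⇒ A = \frac{62}{9}.
So x(n) = \frac{62 \left(-2\right)^{n}}{9} - \frac{n}{3} + \frac{10}{9}.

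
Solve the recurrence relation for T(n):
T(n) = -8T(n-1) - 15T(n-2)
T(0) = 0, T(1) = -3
Characteristic equation: x² + 8x + 15 = 0, which factors as (x - (-3))(x - (-5)) = 0.
Roots r₁ = -3, r₂ = -5 (distinct).
General solution: T(n) = A·(-3)^n + B·(-5)^n.
From T(0) = 0: A + B = 0.
From T(1) = -3: -3A - 5B = -3.
Solving: A = - \frac{3}{2}, B = \frac{3}{2}.
So T(n) = - \frac{3 \left(-3\right)^{n}}{2} + \frac{3 \left(-5\right)^{n}}{2}.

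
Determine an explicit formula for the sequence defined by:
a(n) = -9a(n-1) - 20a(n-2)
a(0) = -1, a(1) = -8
Characteristic equation: x² + 9x + 20 = 0, which factors as (x - (-5))(x - (-4)) = 0.
Roots r₁ = -5, r₂ = -4 (distinct).
General solution: a(n) = A·(-5)^n + B·(-4)^n.
From a(0) = -1: A + B = -1.
From a(1) = -8: -5A - 4B = -8.
Solving: A = 12, B = -13.
So a(n) = - 13 \left(-4\right)^{n} + 12 \left(-5\right)^{n}.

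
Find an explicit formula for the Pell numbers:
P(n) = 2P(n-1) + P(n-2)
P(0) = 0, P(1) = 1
This is the Pell sequence.
Characteristic equation: x² - 2x - 1 = 0; roots r₁ = 1 + \sqrt{2}, r₂ = 1 - \sqrt{2}.
General: P(n) = A·r₁^n + B·r₂^n. Solving with P(0)=0, P(1)=1 gives A = \frac{\sqrt{2}}{4}, B = - \frac{\sqrt{2}}{4}.
So P(n) = \frac{\sqrt{2} \left(- \left(1 - \sqrt{2}\right)^{n} + \left(1 + \sqrt{2}\right)^{n}\right)}{4}.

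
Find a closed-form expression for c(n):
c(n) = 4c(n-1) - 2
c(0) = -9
First-order linear non-homogeneous.
Homogeneous solution: c_h(n) = A·(4)^n.
Try constant particular solution c_p = K: K = 4K - 2 ⇒ K = \frac{2}{3}.
General: c(n) = A·(4)^n + \frac{2}{3}.
Apply c(0) = -9: A + \frac{2}{3} = -9 ⇒ A = - \frac{29}{3}.
So c(n) = \frac{2}{3} - \frac{29 \cdot 4^{n}}{3}.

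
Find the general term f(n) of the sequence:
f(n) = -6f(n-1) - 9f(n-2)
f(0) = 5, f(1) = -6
Characteristic equation: x² + 6x + 9 = 0, which is (x - (-3))².
Repeated root r = -3.
General solution: f(n) = (A + Bn)·(-3)^n.
From f(0) = 5: A = 5.
From f(1) = -6: (A + B)·(-3) = -6 ⇒ B = -3.
So f(n) = \left(5 - 3 n\right) \cdot (-3)^n.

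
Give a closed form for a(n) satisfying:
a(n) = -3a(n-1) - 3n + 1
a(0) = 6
First-order linear with linear forcing.
Homogeneous solution: a_h(n) = A·(-3)^n.
Try particular a_p(n) = pn + q. Substituting:
  pn + q = -3(p(n-1) + q) - 3n + 1.
Matching the n-coefficient: p = -3p - 3 ⇒ p = - \frac{3}{4}.
Matching constants: q = 3p - 3q + 1 ⇒ q = - \frac{5}{16}.
General: a(n) = A·(-3)^n - \frac{3 n}{4} - \frac{5}{16}.
Apply a(0) = 6: A - \frac{5}{16} = 6 ⇒ A = \frac{101}{16}.
So a(n) = \frac{101 \left(-3\right)^{n}}{16} - \frac{3 n}{4} - \frac{5}{16}.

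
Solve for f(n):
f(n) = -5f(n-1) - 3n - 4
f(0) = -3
First-order linear with linear forcing.
Homogeneous solution: f_h(n) = A·(-5)^n.
Try particular f_p(n) = pn + q. Substituting:
  pn + q = -5(p(n-1) + q) - 3n - 4.
Matching the n-coefficient: p = -5p - 3 ⇒ p = - \frac{1}{2}.
Matching constants: q = 5p - 5q - 4 ⇒ q = - \frac{13}{12}.
General: f(n) = A·(-5)^n - \frac{n}{2} - \frac{13}{12}.
Apply f(0) = -3: A - \frac{13}{12} = -3 ⇒ A = - \frac{23}{12}.
So f(n) = - \frac{23 \left(-5\right)^{n}}{12} - \frac{n}{2} - \frac{13}{12}.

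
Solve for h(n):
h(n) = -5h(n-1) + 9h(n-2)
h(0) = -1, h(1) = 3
Characteristic equation: x² + 5x - 9 = 0.
Discriminant Δ = (-5)² + 4·(9) = 61.
Roots r₁,₂ = (-5 ± √61)/2, so r₁ = - \frac{5}{2} + \frac{\sqrt{61}}{2}, r₂ = - \frac{\sqrt{61}}{2} - \frac{5}{2}.
General solution: h(n) = A·r₁^n + B·r₂^n.
From the initial conditions, A + B = -1 and r₁A + r₂B = 3.
Since r₁ - r₂ = √61: A = (3 - (-1)r₂)/√61 = - \frac{1}{2} + \frac{\sqrt{61}}{122}, and B = -1 - A = - \frac{1}{2} - \frac{\sqrt{61}}{122}.
So h(n) = \left(- \frac{1}{2} + \frac{\sqrt{61}}{122}\right)\left(- \frac{5}{2} + \frac{\sqrt{61}}{2}\right)^n + \left(- \frac{1}{2} - \frac{\sqrt{61}}{122}\right)\left(- \frac{\sqrt{61}}{2} - \frac{5}{2}\right)^n.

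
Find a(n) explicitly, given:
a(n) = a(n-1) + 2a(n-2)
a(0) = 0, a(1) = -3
Characteristic equation: x² - x - 2 = 0, which factors as (x - (2))(x - (-1)) = 0.
Roots r₁ = 2, r₂ = -1 (distinct).
General solution: a(n) = A·(2)^n + B·(-1)^n.
From a(0) = 0: A + B = 0.
From a(1) = -3: 2A - B = -3.
Solving: A = -1, B = 1.
So a(n) = \left(-1\right)^{n} - 2^{n}.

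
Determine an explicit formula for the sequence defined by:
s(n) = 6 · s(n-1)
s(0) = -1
Pure geometric recurrence with ratio 6.
By induction s(n) = s(0) · (6)^n = - 6^{n}.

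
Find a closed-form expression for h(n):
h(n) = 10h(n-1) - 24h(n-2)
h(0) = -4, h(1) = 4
Characteristic equation: x² - 10x + 24 = 0, which factors as (x - (4))(x - (6)) = 0.
Roots r₁ = 4, r₂ = 6 (distinct).
General solution: h(n) = A·(4)^n + B·(6)^n.
From h(0) = -4: A + B = -4.
From h(1) = 4: 4A + 6B = 4.
Solving: A = -14, B = 10.
So h(n) = - 14 \cdot 4^{n} + 10 \cdot 6^{n}.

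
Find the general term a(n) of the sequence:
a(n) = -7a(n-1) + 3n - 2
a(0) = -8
First-order linear with linear forcing.
Homogeneous solution: a_h(n) = A·(-7)^n.
Try particular a_p(n) = pn + q. Substituting:
  pn + q = -7(p(n-1) + q) + 3n - 2.
Matching the n-coefficient: p = -7p + 3 ⇒ p = \frac{3}{8}.
Matching constants: q = 7p - 7q - 2 ⇒ q = \frac{5}{64}.
General: a(n) = A·(-7)^n + \frac{3 n}{8} + \frac{5}{64}.
Apply a(0) = -8: A + \frac{5}{64} = -8 ⇒ A = - \frac{517}{64}.
So a(n) = - \frac{517 \left(-7\right)^{n}}{64} + \frac{3 n}{8} + \frac{5}{64}.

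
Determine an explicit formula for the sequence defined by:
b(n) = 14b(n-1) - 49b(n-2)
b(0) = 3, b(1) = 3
Characteristic equation: x² - 14x + 49 = 0, which is (x - (7))².
Repeated root r = 7.
General solution: b(n) = (A + Bn)·(7)^n.
From b(0) = 3: A = 3.
From b(1) = 3: (A + B)·(7) = 3 ⇒ B = - \frac{18}{7}.
So b(n) = \left(3 - \frac{18 n}{7}\right) \cdot (7)^n.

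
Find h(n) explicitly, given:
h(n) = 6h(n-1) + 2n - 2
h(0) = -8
First-order linear with linear forcing.
Homogeneous solution: h_h(n) = A·(6)^n.
Try particular h_p(n) = pn + q. Substituting:
  pn + q = 6(p(n-1) + q) + 2n - 2.
Matching the n-coefficient: p = 6p + 2 ⇒ p = - \frac{2}{5}.
Matching constants: q = -6p + 6q - 2 ⇒ q = - \frac{2}{25}.
General: h(n) = A·(6)^n - \frac{2 n}{5} - \frac{2}{25}.
Apply h(0) = -8: A - \frac{2}{25} = -8 ⇒ A = - \frac{198}{25}.
So h(n) = - \frac{198 \cdot 6^{n}}{25} - \frac{2 n}{5} - \frac{2}{25}.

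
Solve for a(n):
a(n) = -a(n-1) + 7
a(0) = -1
First-order linear non-homogeneous.
Homogeneous solution: a_h(n) = A·(-1)^n.
Try constant particular solution a_p = K: K = -K + 7 ⇒ K = \frac{7}{2}.
General: a(n) = A·(-1)^n + \frac{7}{2}.
Apply a(0) = -1: A + \frac{7}{2} = -1 ⇒ A = - \frac{9}{2}.
So a(n) = \frac{7}{2} - \frac{9 \left(-1\right)^{n}}{2}.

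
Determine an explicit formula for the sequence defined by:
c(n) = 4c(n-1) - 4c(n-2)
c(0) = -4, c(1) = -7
Characteristic equation: x² - 4x + 4 = 0, which is (x - (2))².
Repeated root r = 2.
General solution: c(n) = (A + Bn)·(2)^n.
From c(0) = -4: A = -4.
From c(1) = -7: (A + B)·(2) = -7 ⇒ B = \frac{1}{2}.
So c(n) = \left(\frac{n}{2} - 4\right) \cdot (2)^n.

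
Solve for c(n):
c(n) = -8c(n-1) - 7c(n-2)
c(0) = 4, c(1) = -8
Characteristic equation: x² + 8x + 7 = 0, which factors as (x - (-7))(x - (-1)) = 0.
Roots r₁ = -7, r₂ = -1 (distinct).
General solution: c(n) = A·(-7)^n + B·(-1)^n.
From c(0) = 4: A + B = 4.
From c(1) = -8: -7A - B = -8.
Solving: A = \frac{2}{3}, B = \frac{10}{3}.
So c(n) = \frac{10 \left(-1\right)^{n}}{3} + \frac{2 \left(-7\right)^{n}}{3}.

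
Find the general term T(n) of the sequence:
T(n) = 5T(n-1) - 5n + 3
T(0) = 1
First-order linear with linear forcing.
Homogeneous solution: T_h(n) = A·(5)^n.
Try particular T_p(n) = pn + q. Substituting:
  pn + q = 5(p(n-1) + q) - 5n + 3.
Matching the n-coefficient: p = 5p - 5 ⇒ p = \frac{5}{4}.
Matching constants: q = -5p + 5q + 3 ⇒ q = \frac{13}{16}.
General: T(n) = A·(5)^n + \frac{5 n}{4} + \frac{13}{16}.
Apply T(0) = 1: A + \frac{13}{16} = 1 ⇒ A = \frac{3}{16}.
So T(n) = \frac{3 \cdot 5^{n}}{16} + \frac{5 n}{4} + \frac{13}{16}.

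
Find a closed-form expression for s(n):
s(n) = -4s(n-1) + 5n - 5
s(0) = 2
First-order linear with linear forcing.
Homogeneous solution: s_h(n) = A·(-4)^n.
Try particular s_p(n) = pn + q. Substituting:
  pn + q = -4(p(n-1) + q) + 5n - 5.
Matching the n-coefficient: p = -4p + 5 ⇒ p = 1.
Matching constants: q = 4p - 4q - 5 ⇒ q = - \frac{1}{5}.
General: s(n) = A·(-4)^n + n - \frac{1}{5}.
Apply s(0) = 2: A - \frac{1}{5} = 2 ⇒ A = \frac{11}{5}.
So s(n) = \frac{11 \left(-4\right)^{n}}{5} + n - \frac{1}{5}.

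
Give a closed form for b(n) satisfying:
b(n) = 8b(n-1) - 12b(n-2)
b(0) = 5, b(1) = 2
Characteristic equation: x² - 8x + 12 = 0, which factors as (x - (6))(x - (2)) = 0.
Roots r₁ = 6, r₂ = 2 (distinct).
General solution: b(n) = A·(6)^n + B·(2)^n.
From b(0) = 5: A + B = 5.
From b(1) = 2: 6A + 2B = 2.
Solving: A = -2, B = 7.
So b(n) = 7 \cdot 2^{n} - 2 \cdot 6^{n}.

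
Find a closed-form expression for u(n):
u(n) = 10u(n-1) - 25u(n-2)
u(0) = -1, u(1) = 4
Characteristic equation: x² - 10x + 25 = 0, which is (x - (5))².
Repeated root r = 5.
General solution: u(n) = (A + Bn)·(5)^n.
From u(0) = -1: A = -1.
From u(1) = 4: (A + B)·(5) = 4 ⇒ B = \frac{9}{5}.
So u(n) = \left(\frac{9 n}{5} - 1\right) \cdot (5)^n.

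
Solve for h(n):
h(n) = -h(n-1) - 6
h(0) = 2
First-order linear non-homogeneous.
Homogeneous solution: h_h(n) = A·(-1)^n.
Try constant particular solution h_p = K: K = -K - 6 ⇒ K = -3.
General: h(n) = A·(-1)^n - 3.
Apply h(0) = 2: A - 3 = 2 ⇒ A = 5.
So h(n) = 5 \left(-1\right)^{n} - 3.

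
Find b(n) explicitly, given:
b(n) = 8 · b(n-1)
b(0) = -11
Pure geometric recurrence with ratio 8.
By induction b(n) = b(0) · (8)^n = - 11 \cdot 8^{n}.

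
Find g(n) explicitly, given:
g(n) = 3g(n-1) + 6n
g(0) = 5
First-order linear with linear forcing.
Homogeneous solution: g_h(n) = A·(3)^n.
Try particular g_p(n) = pn + q. Substituting:
  pn + q = 3(p(n-1) + q) + 6n.
Matching the n-coefficient: p = 3p + 6 ⇒ p = -3.
Matching constants: q = -3p + 3q ⇒ q = - \frac{9}{2}.
General: g(n) = A·(3)^n - 3 n - \frac{9}{2}.
Apply g(0) = 5: A - \frac{9}{2} = 5 ⇒ A = \frac{19}{2}.
So g(n) = \frac{19 \cdot 3^{n}}{2} - 3 n - \frac{9}{2}.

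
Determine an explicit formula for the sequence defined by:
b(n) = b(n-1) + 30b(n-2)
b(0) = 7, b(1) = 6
Characteristic equation: x² - x - 30 = 0, which factors as (x - (6))(x - (-5)) = 0.
Roots r₁ = 6, r₂ = -5 (distinct).
General solution: b(n) = A·(6)^n + B·(-5)^n.
From b(0) = 7: A + B = 7.
From b(1) = 6: 6A - 5B = 6.
Solving: A = \frac{41}{11}, B = \frac{36}{11}.
So b(n) = \frac{36 \left(-5\right)^{n}}{11} + \frac{41 \cdot 6^{n}}{11}.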